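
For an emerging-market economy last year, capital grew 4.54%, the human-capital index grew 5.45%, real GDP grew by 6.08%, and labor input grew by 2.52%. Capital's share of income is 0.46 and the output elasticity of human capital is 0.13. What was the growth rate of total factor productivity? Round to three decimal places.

Labor's share = 1 − 0.46 − 0.13 = 0.41.
Capital: 0.46 × 4.54 = 2.0884 pp.
The human-capital index: 0.13 × 5.45 = 0.7085 pp.
Labor input: 0.41 × 2.52 = 1.0332 pp.
TFP growth = 6.08 − 3.8301 = 2.2499%.

2.250%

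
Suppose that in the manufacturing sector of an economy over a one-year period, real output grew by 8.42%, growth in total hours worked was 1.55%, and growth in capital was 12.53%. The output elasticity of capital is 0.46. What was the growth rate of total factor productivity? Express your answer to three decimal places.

1.819%

Labor's share = 1 − 0.46 = 0.54.
Capital: 0.46 × 12.53 = 5.7638 pp.
Total hours worked: 0.54 × 1.55 = 0.837 pp.
TFP growth = 8.42 − 6.6008 = 1.8192%.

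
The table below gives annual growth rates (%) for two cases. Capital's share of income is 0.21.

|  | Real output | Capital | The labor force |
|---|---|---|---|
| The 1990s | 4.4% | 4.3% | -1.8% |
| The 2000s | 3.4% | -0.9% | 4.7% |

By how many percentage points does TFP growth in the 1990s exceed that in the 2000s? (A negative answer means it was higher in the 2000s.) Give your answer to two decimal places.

Labor's share = 1 − 0.21 = 0.79.
The 1990s: TFP = 4.4 − 0.903 + 1.422 = 4.919%.
The 2000s: TFP = 3.4 + 0.189 − 3.713 = -0.124%.
Difference = 4.919 − (-0.124) = 5.043 pp.

5.04 percentage points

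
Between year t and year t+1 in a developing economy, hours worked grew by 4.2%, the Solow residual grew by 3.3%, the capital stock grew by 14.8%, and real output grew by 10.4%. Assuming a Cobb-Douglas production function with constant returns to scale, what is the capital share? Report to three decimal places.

0.274

gY = gA + α·gK + (1−α)·gL, so gY − gA − gL = α(gK − gL).
10.4 − 3.3 − 4.2 = α × (14.8 − 4.2).
2.9 = 10.6 α, so α = 0.27358.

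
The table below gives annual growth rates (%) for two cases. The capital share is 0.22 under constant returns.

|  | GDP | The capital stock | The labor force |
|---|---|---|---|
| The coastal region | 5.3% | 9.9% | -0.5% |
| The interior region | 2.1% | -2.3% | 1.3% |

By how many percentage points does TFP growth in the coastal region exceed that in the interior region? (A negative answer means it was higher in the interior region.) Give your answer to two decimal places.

Labor's share = 1 − 0.22 = 0.78.
The coastal region: TFP = 5.3 − 2.178 + 0.39 = 3.512%.
The interior region: TFP = 2.1 + 0.506 − 1.014 = 1.592%.
Difference = 3.512 − (1.592) = 1.92 pp.

1.92 percentage points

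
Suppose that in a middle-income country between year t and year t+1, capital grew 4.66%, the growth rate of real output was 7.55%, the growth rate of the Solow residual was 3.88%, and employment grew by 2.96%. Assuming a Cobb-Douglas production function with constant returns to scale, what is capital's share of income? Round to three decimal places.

α = 0.418

gY = gA + α·gK + (1−α)·gL, so gY − gA − gL = α(gK − gL).
7.55 − 3.88 − 2.96 = α × (4.66 − 2.96).
0.71 = 1.7 α, so α = 0.41765.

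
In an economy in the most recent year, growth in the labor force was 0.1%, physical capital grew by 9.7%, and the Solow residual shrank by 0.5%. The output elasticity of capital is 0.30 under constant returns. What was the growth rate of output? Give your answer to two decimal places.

2.48%

Labor's share = 1 − 0.3 = 0.7.
Physical capital: 0.3 × 9.7 = 2.91 pp.
The labor force: 0.7 × 0.1 = 0.07 pp.
Output growth = -0.5 + 2.98 = 2.48%.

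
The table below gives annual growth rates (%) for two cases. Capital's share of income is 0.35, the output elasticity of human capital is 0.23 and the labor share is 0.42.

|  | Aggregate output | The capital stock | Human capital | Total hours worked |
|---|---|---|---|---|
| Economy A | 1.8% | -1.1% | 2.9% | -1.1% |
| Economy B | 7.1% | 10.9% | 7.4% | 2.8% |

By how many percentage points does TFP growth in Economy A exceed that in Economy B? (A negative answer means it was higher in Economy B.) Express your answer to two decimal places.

Labor's share = 1 − 0.35 − 0.23 = 0.42.
Economy A: TFP = 1.8 + 0.385 − 0.667 + 0.462 = 1.98%.
Economy B: TFP = 7.1 − 3.815 − 1.702 − 1.176 = 0.407%.
Difference = 1.98 − (0.407) = 1.573 pp.

1.57 percentage points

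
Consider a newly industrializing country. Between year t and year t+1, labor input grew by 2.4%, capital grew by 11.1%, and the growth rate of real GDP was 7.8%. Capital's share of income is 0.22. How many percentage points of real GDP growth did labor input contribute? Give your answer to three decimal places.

Labor's share = 1 − 0.22 = 0.78.
Contribution = share × growth = 0.78 × 2.4 = 1.872 pp.

1.872 percentage points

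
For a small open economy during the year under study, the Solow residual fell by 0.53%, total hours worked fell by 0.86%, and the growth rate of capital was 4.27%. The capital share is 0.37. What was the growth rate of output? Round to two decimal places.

Labor's share = 1 − 0.37 = 0.63.
Capital: 0.37 × 4.27 = 1.5799 pp.
Total hours worked: 0.63 × (-0.86) = -0.5418 pp.
Output growth = -0.53 + 1.0381 = 0.5081%.

0.51%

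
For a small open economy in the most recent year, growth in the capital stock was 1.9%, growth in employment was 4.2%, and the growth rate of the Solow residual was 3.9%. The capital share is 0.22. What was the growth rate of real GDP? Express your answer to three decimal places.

7.594%

Labor's share = 1 − 0.22 = 0.78.
The capital stock: 0.22 × 1.9 = 0.418 pp.
Employment: 0.78 × 4.2 = 3.276 pp.
Output growth = 3.9 + 3.694 = 7.594%.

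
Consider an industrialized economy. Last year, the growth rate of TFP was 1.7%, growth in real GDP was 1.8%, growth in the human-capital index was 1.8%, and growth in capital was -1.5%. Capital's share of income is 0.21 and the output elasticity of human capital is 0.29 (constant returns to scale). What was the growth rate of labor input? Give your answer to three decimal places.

Labor's share = 1 − 0.21 − 0.29 = 0.5.
gY = gA + 0.21×(-1.5) + 0.29×1.8 + 0.5×g.
0.5×g = 1.8 − 1.7 − 0.207 = -0.107.
g = -0.107 / 0.5 = -0.214%.

-0.214%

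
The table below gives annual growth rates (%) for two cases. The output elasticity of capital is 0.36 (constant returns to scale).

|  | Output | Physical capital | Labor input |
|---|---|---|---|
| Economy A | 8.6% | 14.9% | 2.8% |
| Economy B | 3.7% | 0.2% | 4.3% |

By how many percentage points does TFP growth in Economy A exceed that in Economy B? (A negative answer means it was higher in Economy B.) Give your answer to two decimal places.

0.57 percentage points

Labor's share = 1 − 0.36 = 0.64.
Economy A: TFP = 8.6 − 5.364 − 1.792 = 1.444%.
Economy B: TFP = 3.7 − 0.072 − 2.752 = 0.876%.
Difference = 1.444 − (0.876) = 0.568 pp.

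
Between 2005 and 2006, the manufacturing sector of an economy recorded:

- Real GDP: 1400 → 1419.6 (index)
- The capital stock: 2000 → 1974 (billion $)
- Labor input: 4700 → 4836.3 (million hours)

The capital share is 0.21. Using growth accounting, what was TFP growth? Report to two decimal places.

-0.62%

Real GDP growth = (1419.6 − 1400) / 1400 = 1.4%.
The capital stock growth = (1974 − 2000) / 2000 = -1.3%.
Labor input growth = (4836.3 − 4700) / 4700 = 2.9%.
Labor's share = 1 − 0.21 = 0.79.
The capital stock: 0.21 × (-1.3) = -0.273 pp.
Labor input: 0.79 × 2.9 = 2.291 pp.
TFP growth = 1.4 − 2.018 = -0.618%.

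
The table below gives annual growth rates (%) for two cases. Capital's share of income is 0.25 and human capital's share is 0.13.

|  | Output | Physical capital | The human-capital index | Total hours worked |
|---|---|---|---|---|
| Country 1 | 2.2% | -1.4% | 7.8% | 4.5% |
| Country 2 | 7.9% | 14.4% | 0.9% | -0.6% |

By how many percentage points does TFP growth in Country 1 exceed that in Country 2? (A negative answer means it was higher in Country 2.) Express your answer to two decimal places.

Labor's share = 1 − 0.25 − 0.13 = 0.62.
Country 1: TFP = 2.2 + 0.35 − 1.014 − 2.79 = -1.254%.
Country 2: TFP = 7.9 − 3.6 − 0.117 + 0.372 = 4.555%.
Difference = -1.254 − (4.555) = -5.809 pp.

-5.81 percentage points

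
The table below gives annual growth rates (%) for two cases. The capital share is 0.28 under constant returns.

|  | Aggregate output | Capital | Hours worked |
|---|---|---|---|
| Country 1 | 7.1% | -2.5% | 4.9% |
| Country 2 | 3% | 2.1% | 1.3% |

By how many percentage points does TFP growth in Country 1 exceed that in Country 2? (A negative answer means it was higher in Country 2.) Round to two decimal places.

2.80 percentage points

Labor's share = 1 − 0.28 = 0.72.
Country 1: TFP = 7.1 + 0.7 − 3.528 = 4.272%.
Country 2: TFP = 3 − 0.588 − 0.936 = 1.476%.
Difference = 4.272 − (1.476) = 2.796 pp.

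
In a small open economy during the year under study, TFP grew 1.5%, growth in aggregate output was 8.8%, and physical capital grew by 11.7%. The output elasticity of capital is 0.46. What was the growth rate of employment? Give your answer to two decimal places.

Labor's share = 1 − 0.46 = 0.54.
gY = gA + 0.46×11.7 + 0.54×g.
0.54×g = 8.8 − 1.5 − 5.382 = 1.918.
g = 1.918 / 0.54 = 3.5519%.

3.55%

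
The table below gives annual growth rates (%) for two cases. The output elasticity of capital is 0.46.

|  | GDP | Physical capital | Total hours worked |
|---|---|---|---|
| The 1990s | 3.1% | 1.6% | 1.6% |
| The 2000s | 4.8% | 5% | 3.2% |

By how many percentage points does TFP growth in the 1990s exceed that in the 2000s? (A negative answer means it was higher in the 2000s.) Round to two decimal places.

0.73 percentage points

Labor's share = 1 − 0.46 = 0.54.
The 1990s: TFP = 3.1 − 0.736 − 0.864 = 1.5%.
The 2000s: TFP = 4.8 − 2.3 − 1.728 = 0.772%.
Difference = 1.5 − (0.772) = 0.728 pp.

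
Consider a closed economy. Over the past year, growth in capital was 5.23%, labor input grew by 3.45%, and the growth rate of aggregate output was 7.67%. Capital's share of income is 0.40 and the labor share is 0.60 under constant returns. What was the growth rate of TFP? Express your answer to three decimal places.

Labor's share = 1 − 0.4 = 0.6.
Capital: 0.4 × 5.23 = 2.092 pp.
Labor input: 0.6 × 3.45 = 2.07 pp.
TFP growth = 7.67 − 4.162 = 3.508%.

TFP grew 3.508%.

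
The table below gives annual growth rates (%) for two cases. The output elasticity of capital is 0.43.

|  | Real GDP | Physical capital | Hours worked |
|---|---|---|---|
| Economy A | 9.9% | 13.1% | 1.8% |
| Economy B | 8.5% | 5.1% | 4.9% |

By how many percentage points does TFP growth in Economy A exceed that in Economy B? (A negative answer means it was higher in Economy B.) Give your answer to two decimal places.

Labor's share = 1 − 0.43 = 0.57.
Economy A: TFP = 9.9 − 5.633 − 1.026 = 3.241%.
Economy B: TFP = 8.5 − 2.193 − 2.793 = 3.514%.
Difference = 3.241 − (3.514) = -0.273 pp.

-0.27 percentage points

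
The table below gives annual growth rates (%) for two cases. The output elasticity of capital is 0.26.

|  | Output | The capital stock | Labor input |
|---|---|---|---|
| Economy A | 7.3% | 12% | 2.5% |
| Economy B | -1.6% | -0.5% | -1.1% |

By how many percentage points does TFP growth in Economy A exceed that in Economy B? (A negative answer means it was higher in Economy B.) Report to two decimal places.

2.99 percentage points

Labor's share = 1 − 0.26 = 0.74.
Economy A: TFP = 7.3 − 3.12 − 1.85 = 2.33%.
Economy B: TFP = -1.6 + 0.13 + 0.814 = -0.656%.
Difference = 2.33 − (-0.656) = 2.986 pp.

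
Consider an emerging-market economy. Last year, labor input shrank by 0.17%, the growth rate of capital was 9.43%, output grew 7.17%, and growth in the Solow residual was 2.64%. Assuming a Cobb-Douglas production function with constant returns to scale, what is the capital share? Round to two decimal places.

α = 0.49

gY = gA + α·gK + (1−α)·gL, so gY − gA − gL = α(gK − gL).
7.17 − 2.64 + 0.17 = α × (9.43 − (-0.17)).
4.7 = 9.6 α, so α = 0.4896.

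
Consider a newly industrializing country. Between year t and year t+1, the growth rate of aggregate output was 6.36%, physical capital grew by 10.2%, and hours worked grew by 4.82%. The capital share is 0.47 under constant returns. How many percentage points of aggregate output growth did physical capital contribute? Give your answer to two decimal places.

4.79

Contribution = share × growth = 0.47 × 10.2 = 4.794 pp.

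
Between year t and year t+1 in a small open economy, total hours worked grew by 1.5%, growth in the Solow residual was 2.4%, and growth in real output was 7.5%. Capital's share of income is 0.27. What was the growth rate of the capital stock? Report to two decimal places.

Labor's share = 1 − 0.27 = 0.73.
gY = gA + 0.73×1.5 + 0.27×g.
0.27×g = 7.5 − 2.4 − 1.095 = 4.005.
g = 4.005 / 0.27 = 14.8333%.

14.83%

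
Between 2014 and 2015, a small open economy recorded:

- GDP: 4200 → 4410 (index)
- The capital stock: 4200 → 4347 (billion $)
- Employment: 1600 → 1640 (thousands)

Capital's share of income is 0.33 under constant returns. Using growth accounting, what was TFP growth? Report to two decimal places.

2.17%

GDP growth = (4410 − 4200) / 4200 = 5%.
The capital stock growth = (4347 − 4200) / 4200 = 3.5%.
Employment growth = (1640 − 1600) / 1600 = 2.5%.
Labor's share = 1 − 0.33 = 0.67.
The capital stock: 0.33 × 3.5 = 1.155 pp.
Employment: 0.67 × 2.5 = 1.675 pp.
TFP growth = 5 − 2.83 = 2.17%.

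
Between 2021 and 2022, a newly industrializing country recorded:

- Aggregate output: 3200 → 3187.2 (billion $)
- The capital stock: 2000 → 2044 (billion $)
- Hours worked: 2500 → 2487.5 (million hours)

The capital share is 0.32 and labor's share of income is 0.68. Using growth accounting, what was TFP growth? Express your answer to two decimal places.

-0.76%

Aggregate output growth = (3187.2 − 3200) / 3200 = -0.4%.
The capital stock growth = (2044 − 2000) / 2000 = 2.2%.
Hours worked growth = (2487.5 − 2500) / 2500 = -0.5%.
Labor's share = 1 − 0.32 = 0.68.
The capital stock: 0.32 × 2.2 = 0.704 pp.
Hours worked: 0.68 × (-0.5) = -0.34 pp.
TFP growth = -0.4 − 0.364 = -0.764%.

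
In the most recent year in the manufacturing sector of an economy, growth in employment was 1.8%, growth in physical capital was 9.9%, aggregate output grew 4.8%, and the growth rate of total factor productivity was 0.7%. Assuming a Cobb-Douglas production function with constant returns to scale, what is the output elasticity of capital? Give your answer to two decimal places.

gY = gA + α·gK + (1−α)·gL, so gY − gA − gL = α(gK − gL).
4.8 − 0.7 − 1.8 = α × (9.9 − 1.8).
2.3 = 8.1 α, so α = 0.284.

The output elasticity of capital is 0.28.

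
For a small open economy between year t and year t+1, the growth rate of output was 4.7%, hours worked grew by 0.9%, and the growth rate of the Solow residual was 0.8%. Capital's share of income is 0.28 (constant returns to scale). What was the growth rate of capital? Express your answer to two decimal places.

Capital growth was 11.61%.

Labor's share = 1 − 0.28 = 0.72.
gY = gA + 0.72×0.9 + 0.28×g.
0.28×g = 4.7 − 0.8 − 0.648 = 3.252.
g = 3.252 / 0.28 = 11.6143%.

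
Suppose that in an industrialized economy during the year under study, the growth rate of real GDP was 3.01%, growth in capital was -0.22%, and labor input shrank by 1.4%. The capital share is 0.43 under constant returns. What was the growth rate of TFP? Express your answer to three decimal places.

3.903%

Labor's share = 1 − 0.43 = 0.57.
Capital: 0.43 × (-0.22) = -0.0946 pp.
Labor input: 0.57 × (-1.4) = -0.798 pp.
TFP growth = 3.01 + 0.8926 = 3.9026%.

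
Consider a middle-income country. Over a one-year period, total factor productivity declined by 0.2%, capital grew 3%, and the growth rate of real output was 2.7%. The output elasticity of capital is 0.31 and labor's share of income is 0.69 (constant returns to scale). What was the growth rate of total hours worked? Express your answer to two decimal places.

Labor's share = 1 − 0.31 = 0.69.
gY = gA + 0.31×3 + 0.69×g.
0.69×g = 2.7 + 0.2 − 0.93 = 1.97.
g = 1.97 / 0.69 = 2.8551%.

2.86%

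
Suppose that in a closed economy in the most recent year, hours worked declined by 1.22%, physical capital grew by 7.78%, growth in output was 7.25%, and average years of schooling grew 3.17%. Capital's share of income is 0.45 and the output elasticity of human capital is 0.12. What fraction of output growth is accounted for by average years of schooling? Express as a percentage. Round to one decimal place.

5.2%

Average years of schooling contributed 0.12 × 3.17 = 0.3804 pp.
Share of growth = 0.3804 / 7.25 × 100 = 5.247%.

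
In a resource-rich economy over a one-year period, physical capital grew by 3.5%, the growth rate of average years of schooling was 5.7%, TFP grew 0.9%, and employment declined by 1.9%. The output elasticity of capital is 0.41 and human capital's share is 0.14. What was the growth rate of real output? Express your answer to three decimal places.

Real output grew 2.278%.

Labor's share = 1 − 0.41 − 0.14 = 0.45.
Physical capital: 0.41 × 3.5 = 1.435 pp.
Average years of schooling: 0.14 × 5.7 = 0.798 pp.
Employment: 0.45 × (-1.9) = -0.855 pp.
Output growth = 0.9 + 1.378 = 2.278%.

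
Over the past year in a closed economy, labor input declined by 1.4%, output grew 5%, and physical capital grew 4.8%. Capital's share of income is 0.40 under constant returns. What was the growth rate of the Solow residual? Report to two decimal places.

Labor's share = 1 − 0.4 = 0.6.
Physical capital: 0.4 × 4.8 = 1.92 pp.
Labor input: 0.6 × (-1.4) = -0.84 pp.
TFP growth = 5 − 1.08 = 3.92%.

3.92%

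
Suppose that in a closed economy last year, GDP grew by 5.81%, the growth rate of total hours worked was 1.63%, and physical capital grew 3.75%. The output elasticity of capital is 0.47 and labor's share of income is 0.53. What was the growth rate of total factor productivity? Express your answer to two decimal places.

Labor's share = 1 − 0.47 = 0.53.
Physical capital: 0.47 × 3.75 = 1.7625 pp.
Total hours worked: 0.53 × 1.63 = 0.8639 pp.
TFP growth = 5.81 − 2.6264 = 3.1836%.

3.18%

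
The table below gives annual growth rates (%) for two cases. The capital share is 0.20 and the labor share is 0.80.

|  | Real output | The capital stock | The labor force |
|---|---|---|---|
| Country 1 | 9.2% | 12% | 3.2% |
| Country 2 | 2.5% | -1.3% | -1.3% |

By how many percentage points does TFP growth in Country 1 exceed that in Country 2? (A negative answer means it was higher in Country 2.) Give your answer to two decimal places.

0.44 percentage points

Labor's share = 1 − 0.2 = 0.8.
Country 1: TFP = 9.2 − 2.4 − 2.56 = 4.24%.
Country 2: TFP = 2.5 + 0.26 + 1.04 = 3.8%.
Difference = 4.24 − (3.8) = 0.44 pp.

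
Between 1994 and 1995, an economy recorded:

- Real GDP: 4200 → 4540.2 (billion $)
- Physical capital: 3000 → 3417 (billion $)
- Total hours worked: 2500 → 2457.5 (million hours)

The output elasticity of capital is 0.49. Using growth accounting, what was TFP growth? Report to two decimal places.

TFP grew 2.16%.

Real GDP growth = (4540.2 − 4200) / 4200 = 8.1%.
Physical capital growth = (3417 − 3000) / 3000 = 13.9%.
Total hours worked growth = (2457.5 − 2500) / 2500 = -1.7%.
Labor's share = 1 − 0.49 = 0.51.
Physical capital: 0.49 × 13.9 = 6.811 pp.
Total hours worked: 0.51 × (-1.7) = -0.867 pp.
TFP growth = 8.1 − 5.944 = 2.156%.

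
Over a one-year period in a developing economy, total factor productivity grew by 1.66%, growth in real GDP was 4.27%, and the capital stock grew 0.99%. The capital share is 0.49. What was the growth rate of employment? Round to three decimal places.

Labor's share = 1 − 0.49 = 0.51.
gY = gA + 0.49×0.99 + 0.51×g.
0.51×g = 4.27 − 1.66 − 0.4851 = 2.1249.
g = 2.1249 / 0.51 = 4.16647%.

4.166%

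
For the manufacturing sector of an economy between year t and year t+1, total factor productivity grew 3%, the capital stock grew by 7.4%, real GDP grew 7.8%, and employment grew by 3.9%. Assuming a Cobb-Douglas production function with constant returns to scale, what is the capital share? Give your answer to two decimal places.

gY = gA + α·gK + (1−α)·gL, so gY − gA − gL = α(gK − gL).
7.8 − 3 − 3.9 = α × (7.4 − 3.9).
0.9 = 3.5 α, so α = 0.2571.

The capital share is 0.26.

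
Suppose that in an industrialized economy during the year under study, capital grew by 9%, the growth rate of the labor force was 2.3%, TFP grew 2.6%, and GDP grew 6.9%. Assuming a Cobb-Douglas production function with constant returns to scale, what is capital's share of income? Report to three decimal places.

α = 0.299

gY = gA + α·gK + (1−α)·gL, so gY − gA − gL = α(gK − gL).
6.9 − 2.6 − 2.3 = α × (9 − 2.3).
2 = 6.7 α, so α = 0.29851.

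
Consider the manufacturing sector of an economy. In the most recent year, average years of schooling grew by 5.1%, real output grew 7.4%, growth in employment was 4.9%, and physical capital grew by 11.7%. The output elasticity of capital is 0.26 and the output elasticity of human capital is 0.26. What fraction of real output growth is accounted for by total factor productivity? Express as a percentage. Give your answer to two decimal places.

Total factor productivity accounted for 9.19% of growth.

Labor's share = 1 − 0.26 − 0.26 = 0.48.
Physical capital: 0.26 × 11.7 = 3.042 pp.
Average years of schooling: 0.26 × 5.1 = 1.326 pp.
Employment: 0.48 × 4.9 = 2.352 pp.
TFP growth = 7.4 − 6.72 = 0.68%.
TFP share of growth = 0.68 / 7.4 × 100 = 9.1892%.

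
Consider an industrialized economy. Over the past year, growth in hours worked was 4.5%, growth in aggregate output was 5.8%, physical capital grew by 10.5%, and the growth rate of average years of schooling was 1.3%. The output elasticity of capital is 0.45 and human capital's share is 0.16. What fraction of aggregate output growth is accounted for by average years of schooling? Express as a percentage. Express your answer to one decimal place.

Average years of schooling contributed 0.16 × 1.3 = 0.208 pp.
Share of growth = 0.208 / 5.8 × 100 = 3.586%.

3.6%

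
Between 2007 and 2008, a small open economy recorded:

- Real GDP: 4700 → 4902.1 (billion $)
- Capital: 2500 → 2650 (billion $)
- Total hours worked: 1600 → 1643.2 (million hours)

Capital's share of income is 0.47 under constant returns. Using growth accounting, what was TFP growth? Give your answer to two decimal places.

TFP grew 0.05%.

Real GDP growth = (4902.1 − 4700) / 4700 = 4.3%.
Capital growth = (2650 − 2500) / 2500 = 6%.
Total hours worked growth = (1643.2 − 1600) / 1600 = 2.7%.
Labor's share = 1 − 0.47 = 0.53.
Capital: 0.47 × 6 = 2.82 pp.
Total hours worked: 0.53 × 2.7 = 1.431 pp.
TFP growth = 4.3 − 4.251 = 0.049%.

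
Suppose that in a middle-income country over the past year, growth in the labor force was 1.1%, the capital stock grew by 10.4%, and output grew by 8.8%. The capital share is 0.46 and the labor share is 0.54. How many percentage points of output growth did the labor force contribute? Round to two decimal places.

0.59 percentage points

Labor's share = 1 − 0.46 = 0.54.
Contribution = share × growth = 0.54 × 1.1 = 0.594 pp.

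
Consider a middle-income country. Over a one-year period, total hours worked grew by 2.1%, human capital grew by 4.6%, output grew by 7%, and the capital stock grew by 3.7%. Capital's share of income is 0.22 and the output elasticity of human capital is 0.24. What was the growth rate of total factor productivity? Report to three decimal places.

3.948%

Labor's share = 1 − 0.22 − 0.24 = 0.54.
The capital stock: 0.22 × 3.7 = 0.814 pp.
Human capital: 0.24 × 4.6 = 1.104 pp.
Total hours worked: 0.54 × 2.1 = 1.134 pp.
TFP growth = 7 − 3.052 = 3.948%.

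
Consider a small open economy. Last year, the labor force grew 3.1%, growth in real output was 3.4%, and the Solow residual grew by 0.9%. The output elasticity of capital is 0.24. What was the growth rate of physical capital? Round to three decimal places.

0.600%

Labor's share = 1 − 0.24 = 0.76.
gY = gA + 0.76×3.1 + 0.24×g.
0.24×g = 3.4 − 0.9 − 2.356 = 0.144.
g = 0.144 / 0.24 = 0.6%.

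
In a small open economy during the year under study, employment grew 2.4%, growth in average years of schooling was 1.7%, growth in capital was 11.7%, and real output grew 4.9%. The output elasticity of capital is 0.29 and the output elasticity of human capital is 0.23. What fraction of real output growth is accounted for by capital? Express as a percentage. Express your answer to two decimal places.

Capital contributed 0.29 × 11.7 = 3.393 pp.
Share of growth = 3.393 / 4.9 × 100 = 69.2449%.

Capital accounted for 69.24% of growth.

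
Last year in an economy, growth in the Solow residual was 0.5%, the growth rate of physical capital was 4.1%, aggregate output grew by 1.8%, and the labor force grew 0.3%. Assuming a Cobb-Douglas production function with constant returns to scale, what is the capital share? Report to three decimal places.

gY = gA + α·gK + (1−α)·gL, so gY − gA − gL = α(gK − gL).
1.8 − 0.5 − 0.3 = α × (4.1 − 0.3).
1 = 3.8 α, so α = 0.26316.

α = 0.263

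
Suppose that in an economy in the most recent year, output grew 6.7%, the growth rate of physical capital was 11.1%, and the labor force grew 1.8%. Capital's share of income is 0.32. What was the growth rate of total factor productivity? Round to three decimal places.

Labor's share = 1 − 0.32 = 0.68.
Physical capital: 0.32 × 11.1 = 3.552 pp.
The labor force: 0.68 × 1.8 = 1.224 pp.
TFP growth = 6.7 − 4.776 = 1.924%.

1.924%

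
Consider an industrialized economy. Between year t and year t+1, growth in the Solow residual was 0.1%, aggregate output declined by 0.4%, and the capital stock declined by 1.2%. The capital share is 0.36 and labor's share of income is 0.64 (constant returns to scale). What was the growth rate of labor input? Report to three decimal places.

Labor's share = 1 − 0.36 = 0.64.
gY = gA + 0.36×(-1.2) + 0.64×g.
0.64×g = -0.4 − 0.1 + 0.432 = -0.068.
g = -0.068 / 0.64 = -0.10625%.

-0.106%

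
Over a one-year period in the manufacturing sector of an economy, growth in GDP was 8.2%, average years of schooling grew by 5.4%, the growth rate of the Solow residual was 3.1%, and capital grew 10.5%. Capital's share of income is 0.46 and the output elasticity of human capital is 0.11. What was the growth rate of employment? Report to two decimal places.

Labor's share = 1 − 0.46 − 0.11 = 0.43.
gY = gA + 0.46×10.5 + 0.11×5.4 + 0.43×g.
0.43×g = 8.2 − 3.1 − 5.424 = -0.324.
g = -0.324 / 0.43 = -0.7535%.

-0.75%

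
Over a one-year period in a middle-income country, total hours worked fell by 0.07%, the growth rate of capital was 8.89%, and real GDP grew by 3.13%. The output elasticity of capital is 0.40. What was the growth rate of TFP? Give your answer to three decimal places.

Labor's share = 1 − 0.4 = 0.6.
Capital: 0.4 × 8.89 = 3.556 pp.
Total hours worked: 0.6 × (-0.07) = -0.042 pp.
TFP growth = 3.13 − 3.514 = -0.384%.

-0.384%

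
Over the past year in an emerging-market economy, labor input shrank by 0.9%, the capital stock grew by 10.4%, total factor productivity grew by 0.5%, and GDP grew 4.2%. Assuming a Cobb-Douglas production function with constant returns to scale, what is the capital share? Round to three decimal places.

gY = gA + α·gK + (1−α)·gL, so gY − gA − gL = α(gK − gL).
4.2 − 0.5 + 0.9 = α × (10.4 − (-0.9)).
4.6 = 11.3 α, so α = 0.40708.

α = 0.407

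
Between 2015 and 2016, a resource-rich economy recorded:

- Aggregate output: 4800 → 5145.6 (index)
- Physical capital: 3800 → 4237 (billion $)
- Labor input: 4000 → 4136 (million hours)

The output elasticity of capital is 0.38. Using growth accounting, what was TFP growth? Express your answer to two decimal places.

TFP growth was 0.72%.

Aggregate output growth = (5145.6 − 4800) / 4800 = 7.2%.
Physical capital growth = (4237 − 3800) / 3800 = 11.5%.
Labor input growth = (4136 − 4000) / 4000 = 3.4%.
Labor's share = 1 − 0.38 = 0.62.
Physical capital: 0.38 × 11.5 = 4.37 pp.
Labor input: 0.62 × 3.4 = 2.108 pp.
TFP growth = 7.2 − 6.478 = 0.722%.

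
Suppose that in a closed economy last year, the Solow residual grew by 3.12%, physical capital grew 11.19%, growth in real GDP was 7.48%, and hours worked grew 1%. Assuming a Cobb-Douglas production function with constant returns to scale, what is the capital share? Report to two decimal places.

gY = gA + α·gK + (1−α)·gL, so gY − gA − gL = α(gK − gL).
7.48 − 3.12 − 1 = α × (11.19 − 1).
3.36 = 10.19 α, so α = 0.3297.

The capital share is 0.33.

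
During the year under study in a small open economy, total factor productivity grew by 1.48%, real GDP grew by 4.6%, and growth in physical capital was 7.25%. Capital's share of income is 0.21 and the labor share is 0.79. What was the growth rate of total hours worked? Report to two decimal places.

Total hours worked grew 2.02%.

Labor's share = 1 − 0.21 = 0.79.
gY = gA + 0.21×7.25 + 0.79×g.
0.79×g = 4.6 − 1.48 − 1.5225 = 1.5975.
g = 1.5975 / 0.79 = 2.0222%.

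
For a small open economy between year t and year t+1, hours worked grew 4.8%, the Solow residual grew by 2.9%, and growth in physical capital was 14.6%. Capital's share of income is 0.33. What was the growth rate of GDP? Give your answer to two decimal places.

Labor's share = 1 − 0.33 = 0.67.
Physical capital: 0.33 × 14.6 = 4.818 pp.
Hours worked: 0.67 × 4.8 = 3.216 pp.
Output growth = 2.9 + 8.034 = 10.934%.

10.93%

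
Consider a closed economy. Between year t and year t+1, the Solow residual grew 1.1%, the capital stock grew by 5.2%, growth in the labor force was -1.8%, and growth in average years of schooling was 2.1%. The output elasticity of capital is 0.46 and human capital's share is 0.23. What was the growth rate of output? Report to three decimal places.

Labor's share = 1 − 0.46 − 0.23 = 0.31.
The capital stock: 0.46 × 5.2 = 2.392 pp.
Average years of schooling: 0.23 × 2.1 = 0.483 pp.
The labor force: 0.31 × (-1.8) = -0.558 pp.
Output growth = 1.1 + 2.317 = 3.417%.

Output growth was 3.417%.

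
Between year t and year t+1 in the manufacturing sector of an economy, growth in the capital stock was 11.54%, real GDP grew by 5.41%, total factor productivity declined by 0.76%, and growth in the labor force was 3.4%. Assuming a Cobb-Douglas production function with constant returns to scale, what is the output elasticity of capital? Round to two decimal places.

α = 0.34

gY = gA + α·gK + (1−α)·gL, so gY − gA − gL = α(gK − gL).
5.41 + 0.76 − 3.4 = α × (11.54 − 3.4).
2.77 = 8.14 α, so α = 0.3403.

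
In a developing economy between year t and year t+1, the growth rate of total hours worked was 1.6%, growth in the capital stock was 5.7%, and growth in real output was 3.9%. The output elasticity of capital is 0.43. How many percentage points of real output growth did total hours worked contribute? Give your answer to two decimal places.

0.91

Labor's share = 1 − 0.43 = 0.57.
Contribution = share × growth = 0.57 × 1.6 = 0.912 pp.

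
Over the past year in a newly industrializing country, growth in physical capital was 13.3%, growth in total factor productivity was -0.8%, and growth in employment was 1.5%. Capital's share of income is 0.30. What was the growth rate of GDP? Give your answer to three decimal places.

Labor's share = 1 − 0.3 = 0.7.
Physical capital: 0.3 × 13.3 = 3.99 pp.
Employment: 0.7 × 1.5 = 1.05 pp.
Output growth = -0.8 + 5.04 = 4.24%.

4.240%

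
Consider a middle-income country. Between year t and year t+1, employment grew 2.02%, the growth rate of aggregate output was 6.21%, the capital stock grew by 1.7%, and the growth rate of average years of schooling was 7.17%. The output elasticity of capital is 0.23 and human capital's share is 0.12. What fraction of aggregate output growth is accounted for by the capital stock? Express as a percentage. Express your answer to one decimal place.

The capital stock accounted for 6.3% of growth.

The capital stock contributed 0.23 × 1.7 = 0.391 pp.
Share of growth = 0.391 / 6.21 × 100 = 6.296%.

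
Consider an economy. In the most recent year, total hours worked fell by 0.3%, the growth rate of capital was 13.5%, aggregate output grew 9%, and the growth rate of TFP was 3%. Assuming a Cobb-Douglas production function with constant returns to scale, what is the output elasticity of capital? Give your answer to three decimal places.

gY = gA + α·gK + (1−α)·gL, so gY − gA − gL = α(gK − gL).
9 − 3 + 0.3 = α × (13.5 − (-0.3)).
6.3 = 13.8 α, so α = 0.45652.

The output elasticity of capital is 0.457.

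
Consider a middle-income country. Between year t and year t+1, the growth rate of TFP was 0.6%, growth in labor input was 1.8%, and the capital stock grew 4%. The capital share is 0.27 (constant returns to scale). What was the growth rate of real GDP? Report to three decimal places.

Labor's share = 1 − 0.27 = 0.73.
The capital stock: 0.27 × 4 = 1.08 pp.
Labor input: 0.73 × 1.8 = 1.314 pp.
Output growth = 0.6 + 2.394 = 2.994%.

Real GDP grew 2.994%.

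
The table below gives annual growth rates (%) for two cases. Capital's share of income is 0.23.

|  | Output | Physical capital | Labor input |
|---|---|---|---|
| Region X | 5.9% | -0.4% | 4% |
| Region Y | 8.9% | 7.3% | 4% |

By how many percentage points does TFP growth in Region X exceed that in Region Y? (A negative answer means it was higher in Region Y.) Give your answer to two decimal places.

Labor's share = 1 − 0.23 = 0.77.
Region X: TFP = 5.9 + 0.092 − 3.08 = 2.912%.
Region Y: TFP = 8.9 − 1.679 − 3.08 = 4.141%.
Difference = 2.912 − (4.141) = -1.229 pp.

-1.23 percentage points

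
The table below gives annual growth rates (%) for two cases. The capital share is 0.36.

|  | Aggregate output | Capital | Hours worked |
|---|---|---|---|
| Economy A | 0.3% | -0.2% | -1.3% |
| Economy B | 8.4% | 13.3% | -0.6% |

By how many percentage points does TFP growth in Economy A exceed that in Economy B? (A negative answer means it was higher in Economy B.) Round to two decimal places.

-2.79 percentage points

Labor's share = 1 − 0.36 = 0.64.
Economy A: TFP = 0.3 + 0.072 + 0.832 = 1.204%.
Economy B: TFP = 8.4 − 4.788 + 0.384 = 3.996%.
Difference = 1.204 − (3.996) = -2.792 pp.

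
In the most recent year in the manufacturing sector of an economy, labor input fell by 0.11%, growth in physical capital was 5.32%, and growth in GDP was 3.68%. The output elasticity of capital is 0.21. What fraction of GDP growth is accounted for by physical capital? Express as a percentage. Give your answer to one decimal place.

Physical capital contributed 0.21 × 5.32 = 1.1172 pp.
Share of growth = 1.1172 / 3.68 × 100 = 30.359%.

Physical capital accounted for 30.4% of growth.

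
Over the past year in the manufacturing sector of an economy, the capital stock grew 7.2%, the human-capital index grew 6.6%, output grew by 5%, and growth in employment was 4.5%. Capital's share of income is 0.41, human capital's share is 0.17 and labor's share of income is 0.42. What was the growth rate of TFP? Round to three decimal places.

-0.964%

Labor's share = 1 − 0.41 − 0.17 = 0.42.
The capital stock: 0.41 × 7.2 = 2.952 pp.
The human-capital index: 0.17 × 6.6 = 1.122 pp.
Employment: 0.42 × 4.5 = 1.89 pp.
TFP growth = 5 − 5.964 = -0.964%.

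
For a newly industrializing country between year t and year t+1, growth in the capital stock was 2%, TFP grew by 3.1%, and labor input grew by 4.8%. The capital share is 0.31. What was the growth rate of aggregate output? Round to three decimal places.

7.032%

Labor's share = 1 − 0.31 = 0.69.
The capital stock: 0.31 × 2 = 0.62 pp.
Labor input: 0.69 × 4.8 = 3.312 pp.
Output growth = 3.1 + 3.932 = 7.032%.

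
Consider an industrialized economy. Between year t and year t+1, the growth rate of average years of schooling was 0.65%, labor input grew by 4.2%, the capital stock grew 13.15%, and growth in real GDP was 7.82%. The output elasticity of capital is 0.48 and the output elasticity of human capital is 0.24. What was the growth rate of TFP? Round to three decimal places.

Labor's share = 1 − 0.48 − 0.24 = 0.28.
The capital stock: 0.48 × 13.15 = 6.312 pp.
Average years of schooling: 0.24 × 0.65 = 0.156 pp.
Labor input: 0.28 × 4.2 = 1.176 pp.
TFP growth = 7.82 − 7.644 = 0.176%.

0.176%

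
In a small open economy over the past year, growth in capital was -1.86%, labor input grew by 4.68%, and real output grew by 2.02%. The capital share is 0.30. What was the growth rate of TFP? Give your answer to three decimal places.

Labor's share = 1 − 0.3 = 0.7.
Capital: 0.3 × (-1.86) = -0.558 pp.
Labor input: 0.7 × 4.68 = 3.276 pp.
TFP growth = 2.02 − 2.718 = -0.698%.

-0.698%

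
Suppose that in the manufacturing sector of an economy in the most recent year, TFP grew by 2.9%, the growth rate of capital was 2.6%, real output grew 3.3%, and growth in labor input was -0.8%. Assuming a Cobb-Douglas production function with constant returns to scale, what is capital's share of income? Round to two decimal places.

α = 0.35

gY = gA + α·gK + (1−α)·gL, so gY − gA − gL = α(gK − gL).
3.3 − 2.9 + 0.8 = α × (2.6 − (-0.8)).
1.2 = 3.4 α, so α = 0.3529.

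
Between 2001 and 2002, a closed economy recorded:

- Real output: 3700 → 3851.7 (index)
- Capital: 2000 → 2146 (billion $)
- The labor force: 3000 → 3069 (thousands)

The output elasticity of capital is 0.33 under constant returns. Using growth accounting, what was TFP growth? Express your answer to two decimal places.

0.15%

Real output growth = (3851.7 − 3700) / 3700 = 4.1%.
Capital growth = (2146 − 2000) / 2000 = 7.3%.
The labor force growth = (3069 − 3000) / 3000 = 2.3%.
Labor's share = 1 − 0.33 = 0.67.
Capital: 0.33 × 7.3 = 2.409 pp.
The labor force: 0.67 × 2.3 = 1.541 pp.
TFP growth = 4.1 − 3.95 = 0.15%.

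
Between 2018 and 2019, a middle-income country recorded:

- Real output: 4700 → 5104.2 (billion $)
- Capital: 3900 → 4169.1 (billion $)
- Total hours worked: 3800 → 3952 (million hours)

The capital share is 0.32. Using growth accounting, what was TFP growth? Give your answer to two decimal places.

3.67%

Real output growth = (5104.2 − 4700) / 4700 = 8.6%.
Capital growth = (4169.1 − 3900) / 3900 = 6.9%.
Total hours worked growth = (3952 − 3800) / 3800 = 4%.
Labor's share = 1 − 0.32 = 0.68.
Capital: 0.32 × 6.9 = 2.208 pp.
Total hours worked: 0.68 × 4 = 2.72 pp.
TFP growth = 8.6 − 4.928 = 3.672%.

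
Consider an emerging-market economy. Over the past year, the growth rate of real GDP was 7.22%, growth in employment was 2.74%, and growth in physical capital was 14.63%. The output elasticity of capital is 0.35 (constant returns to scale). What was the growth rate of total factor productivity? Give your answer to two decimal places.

Labor's share = 1 − 0.35 = 0.65.
Physical capital: 0.35 × 14.63 = 5.1205 pp.
Employment: 0.65 × 2.74 = 1.781 pp.
TFP growth = 7.22 − 6.9015 = 0.3185%.

0.32%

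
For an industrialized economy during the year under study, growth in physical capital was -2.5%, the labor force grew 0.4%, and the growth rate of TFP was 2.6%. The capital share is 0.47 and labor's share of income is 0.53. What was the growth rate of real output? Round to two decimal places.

1.64%

Labor's share = 1 − 0.47 = 0.53.
Physical capital: 0.47 × (-2.5) = -1.175 pp.
The labor force: 0.53 × 0.4 = 0.212 pp.
Output growth = 2.6 + (-0.963) = 1.637%.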